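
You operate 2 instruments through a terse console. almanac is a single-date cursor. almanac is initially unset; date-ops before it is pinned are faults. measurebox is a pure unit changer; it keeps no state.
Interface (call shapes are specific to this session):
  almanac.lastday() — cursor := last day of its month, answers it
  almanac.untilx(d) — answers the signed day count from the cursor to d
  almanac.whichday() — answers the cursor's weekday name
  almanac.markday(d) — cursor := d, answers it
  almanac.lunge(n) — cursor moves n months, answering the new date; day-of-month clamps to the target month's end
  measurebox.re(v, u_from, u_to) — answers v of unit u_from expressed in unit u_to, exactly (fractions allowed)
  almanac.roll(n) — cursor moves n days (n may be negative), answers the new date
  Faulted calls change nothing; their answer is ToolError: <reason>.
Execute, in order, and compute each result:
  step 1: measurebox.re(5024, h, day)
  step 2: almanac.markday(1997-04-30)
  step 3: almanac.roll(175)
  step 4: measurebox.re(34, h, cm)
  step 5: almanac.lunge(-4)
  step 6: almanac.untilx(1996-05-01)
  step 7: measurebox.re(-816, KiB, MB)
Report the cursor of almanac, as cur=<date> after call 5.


CALL measurebox.re[v='5024'; u_from='h'; u_to='day']
RET  628/3
CALL almanac.markday[d='1997-04-30']
RET  1997-04-30
CALL almanac.roll[n='175']
RET  1997-10-22
CALL measurebox.re[v='34'; u_from='h'; u_to='cm']
RET  ToolError: incompatible units
CALL almanac.lunge[n='-4']
RET  1997-06-22
CALL almanac.untilx[d='1996-05-01']
RET  -417
CALL measurebox.re[v='-816'; u_from='KiB'; u_to='MB']
RET  -13056/15625

Answer: cur=1997-06-22


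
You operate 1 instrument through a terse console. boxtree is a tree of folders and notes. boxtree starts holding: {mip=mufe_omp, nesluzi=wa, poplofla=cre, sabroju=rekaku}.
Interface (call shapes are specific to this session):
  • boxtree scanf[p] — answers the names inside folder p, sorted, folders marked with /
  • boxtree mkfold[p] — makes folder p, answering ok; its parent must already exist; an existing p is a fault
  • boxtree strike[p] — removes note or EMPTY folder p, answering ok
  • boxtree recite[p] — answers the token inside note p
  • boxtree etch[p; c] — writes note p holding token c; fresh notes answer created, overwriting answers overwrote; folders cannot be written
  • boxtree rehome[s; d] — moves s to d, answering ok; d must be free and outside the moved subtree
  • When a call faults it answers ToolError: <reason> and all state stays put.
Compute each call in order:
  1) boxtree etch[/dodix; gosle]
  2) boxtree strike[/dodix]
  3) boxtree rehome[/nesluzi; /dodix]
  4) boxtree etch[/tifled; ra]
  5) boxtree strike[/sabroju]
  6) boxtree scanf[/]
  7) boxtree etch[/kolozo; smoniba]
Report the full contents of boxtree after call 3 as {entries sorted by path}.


Answer: {dodix=wa, mip=mufe_omp, poplofla=cre, sabroju=rekaku}

Derivation:
Then boxtree etch on p→/dodix, c→gosle, — result: created.
I run boxtree strike on p→/dodix, and see ok.
I invoke boxtree rehome on s→/nesluzi, d→/dodix, and see ok.
I call boxtree etch on p→/tifled, c→ra, yielding created.
I try boxtree strike on p→/sabroju, giving ok.
I call boxtree scanf on p→/, which returns [dodix, mip, poplofla, tifled].
I call boxtree etch on p→/kolozo, c→smoniba, and get created.


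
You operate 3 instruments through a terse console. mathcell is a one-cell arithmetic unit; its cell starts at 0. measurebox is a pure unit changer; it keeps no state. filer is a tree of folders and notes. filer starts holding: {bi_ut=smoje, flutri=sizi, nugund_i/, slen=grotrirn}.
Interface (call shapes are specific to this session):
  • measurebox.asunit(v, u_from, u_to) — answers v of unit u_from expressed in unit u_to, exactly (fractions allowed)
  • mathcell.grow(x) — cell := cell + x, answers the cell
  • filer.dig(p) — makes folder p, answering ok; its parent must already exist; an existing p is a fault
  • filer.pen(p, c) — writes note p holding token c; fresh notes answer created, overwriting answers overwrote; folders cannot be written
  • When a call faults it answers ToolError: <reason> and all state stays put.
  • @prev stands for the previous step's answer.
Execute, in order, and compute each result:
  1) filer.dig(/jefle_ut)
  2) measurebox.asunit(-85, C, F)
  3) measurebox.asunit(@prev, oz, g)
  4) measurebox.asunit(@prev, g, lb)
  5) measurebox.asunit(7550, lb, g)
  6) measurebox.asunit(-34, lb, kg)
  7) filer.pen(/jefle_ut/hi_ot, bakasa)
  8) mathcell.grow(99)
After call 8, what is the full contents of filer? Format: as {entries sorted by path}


// filer.dig(p='/jefle_ut') == ok
// measurebox.asunit(v='-85', u_from='C', u_to='F') == -121
// measurebox.asunit(v='@prev', u_from='oz', u_to='g') == -5488467677/1600000
// measurebox.asunit(v='@prev', u_from='g', u_to='lb') == -121/16
// measurebox.asunit(v='7550', u_from='lb', u_to='g') == 6849244787/2000
// measurebox.asunit(v='-34', u_from='lb', u_to='kg') == -771107029/50000000
// filer.pen(p='/jefle_ut/hi_ot', c='bakasa') == created
// mathcell.grow(x='99') == 99

Answer: {bi_ut=smoje, flutri=sizi, jefle_ut/, jefle_ut/hi_ot=bakasa, nugund_i/, slen=grotrirn}


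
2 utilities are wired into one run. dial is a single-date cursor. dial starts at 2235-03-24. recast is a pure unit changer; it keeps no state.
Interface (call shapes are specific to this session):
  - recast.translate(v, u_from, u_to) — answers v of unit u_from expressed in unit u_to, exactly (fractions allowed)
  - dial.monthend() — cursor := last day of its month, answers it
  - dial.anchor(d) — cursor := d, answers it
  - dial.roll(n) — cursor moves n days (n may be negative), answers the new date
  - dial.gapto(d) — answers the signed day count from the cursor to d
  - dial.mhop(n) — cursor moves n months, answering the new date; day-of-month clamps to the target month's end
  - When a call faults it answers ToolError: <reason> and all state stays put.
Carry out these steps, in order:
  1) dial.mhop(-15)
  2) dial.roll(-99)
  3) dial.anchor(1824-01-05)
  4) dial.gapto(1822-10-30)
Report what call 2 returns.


Answer: 2233-09-16

Derivation:
% dial.mhop(n: -15) => 2233-12-24
% dial.roll(n: -99) => 2233-09-16
% dial.anchor(d: 1824-01-05) => 1824-01-05
% dial.gapto(d: 1822-10-30) => -432


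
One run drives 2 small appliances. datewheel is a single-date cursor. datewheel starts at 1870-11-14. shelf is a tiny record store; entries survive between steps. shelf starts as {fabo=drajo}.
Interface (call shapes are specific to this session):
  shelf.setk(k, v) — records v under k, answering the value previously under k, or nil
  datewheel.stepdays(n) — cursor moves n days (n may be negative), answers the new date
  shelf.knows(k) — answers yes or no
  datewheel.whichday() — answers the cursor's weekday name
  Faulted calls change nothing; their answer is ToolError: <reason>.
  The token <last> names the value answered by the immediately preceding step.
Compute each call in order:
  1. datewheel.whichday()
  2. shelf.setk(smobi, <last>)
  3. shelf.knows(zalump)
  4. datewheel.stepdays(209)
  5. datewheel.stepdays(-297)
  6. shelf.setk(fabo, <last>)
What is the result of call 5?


Using whichday(), — result: Monday.
Calling setk(k=smobi, v=<last>), which returns nil.
I call knows(k=zalump), → no.
Invoking stepdays(n=209), and observe 1871-06-11.
I try stepdays(n=-297), and get 1870-08-18.
Calling setk(k=fabo, v=<last>), and get drajo.

Answer: 1870-08-18


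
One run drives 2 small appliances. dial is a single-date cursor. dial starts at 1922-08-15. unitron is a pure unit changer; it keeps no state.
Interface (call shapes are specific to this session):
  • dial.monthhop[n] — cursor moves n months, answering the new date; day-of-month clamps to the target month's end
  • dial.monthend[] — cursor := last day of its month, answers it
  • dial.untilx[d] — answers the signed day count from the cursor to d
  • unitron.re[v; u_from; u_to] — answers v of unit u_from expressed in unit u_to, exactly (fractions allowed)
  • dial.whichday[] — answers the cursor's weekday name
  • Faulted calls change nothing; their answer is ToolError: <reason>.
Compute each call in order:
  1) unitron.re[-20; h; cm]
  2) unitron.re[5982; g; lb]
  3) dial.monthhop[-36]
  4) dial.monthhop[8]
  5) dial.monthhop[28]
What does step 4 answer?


Answer: 1920-04-15

Derivation:
Calling re(v='-20', u_from='h', u_to='cm'), which returns ToolError: incompatible units.
I use re(v='5982', u_from='g', u_to='lb'), → 598200000/45359237.
I run monthhop(n='-36'), and get 1919-08-15.
Calling monthhop(n='8'), and observe 1920-04-15.
I try monthhop(n='28'), yielding 1922-08-15.


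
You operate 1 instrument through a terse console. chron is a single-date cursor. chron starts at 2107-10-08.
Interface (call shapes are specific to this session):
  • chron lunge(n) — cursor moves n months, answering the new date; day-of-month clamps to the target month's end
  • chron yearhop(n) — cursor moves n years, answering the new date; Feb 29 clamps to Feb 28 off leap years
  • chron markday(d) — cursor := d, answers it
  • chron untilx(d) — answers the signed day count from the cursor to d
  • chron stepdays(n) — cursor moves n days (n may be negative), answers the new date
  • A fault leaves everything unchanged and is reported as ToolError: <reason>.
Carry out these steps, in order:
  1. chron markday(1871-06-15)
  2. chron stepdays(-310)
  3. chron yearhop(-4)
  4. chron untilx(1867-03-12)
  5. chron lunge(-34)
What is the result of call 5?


Answer: 1863-10-09

Derivation:
==> chron markday(d=1871-06-15)
<== 1871-06-15
==> chron stepdays(n=-310)
<== 1870-08-09
==> chron yearhop(n=-4)
<== 1866-08-09
==> chron untilx(d=1867-03-12)
<== 215
==> chron lunge(n=-34)
<== 1863-10-09


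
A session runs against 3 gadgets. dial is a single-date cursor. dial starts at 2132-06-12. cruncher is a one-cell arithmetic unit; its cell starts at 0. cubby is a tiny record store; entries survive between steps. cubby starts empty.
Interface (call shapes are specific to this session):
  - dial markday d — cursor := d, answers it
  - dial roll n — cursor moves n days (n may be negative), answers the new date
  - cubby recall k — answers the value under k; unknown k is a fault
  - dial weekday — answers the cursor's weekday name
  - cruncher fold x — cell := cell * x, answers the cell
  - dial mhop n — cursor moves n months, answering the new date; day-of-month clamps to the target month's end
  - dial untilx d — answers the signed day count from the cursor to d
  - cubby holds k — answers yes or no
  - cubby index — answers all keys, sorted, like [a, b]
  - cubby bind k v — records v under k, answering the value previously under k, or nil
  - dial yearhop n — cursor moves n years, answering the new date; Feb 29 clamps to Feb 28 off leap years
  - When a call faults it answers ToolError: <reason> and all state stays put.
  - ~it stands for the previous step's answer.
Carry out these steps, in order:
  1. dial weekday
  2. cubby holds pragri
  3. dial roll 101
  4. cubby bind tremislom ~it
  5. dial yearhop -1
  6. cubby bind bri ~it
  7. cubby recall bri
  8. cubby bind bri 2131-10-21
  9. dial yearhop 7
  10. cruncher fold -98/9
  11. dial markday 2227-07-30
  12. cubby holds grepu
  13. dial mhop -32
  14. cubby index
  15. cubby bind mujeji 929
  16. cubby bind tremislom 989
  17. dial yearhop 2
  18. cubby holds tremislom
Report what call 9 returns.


Answer: 2138-09-21

Derivation:
[in] dial weekday
:: Thursday
[in] cubby holds k: pragri
:: no
[in] dial roll n: 101
:: 2132-09-21
[in] cubby bind k: tremislom v: ~it
:: nil
[in] dial yearhop n: -1
:: 2131-09-21
[in] cubby bind k: bri v: ~it
:: nil
[in] cubby recall k: bri
:: 2131-09-21
[in] cubby bind k: bri v: 2131-10-21
:: 2131-09-21
[in] dial yearhop n: 7
:: 2138-09-21
[in] cruncher fold x: -98/9
:: 0
[in] dial markday d: 2227-07-30
:: 2227-07-30
[in] cubby holds k: grepu
:: no
[in] dial mhop n: -32
:: 2224-11-30
[in] cubby index
:: [bri, tremislom]
[in] cubby bind k: mujeji v: 929
:: nil
[in] cubby bind k: tremislom v: 989
:: 2132-09-21
[in] dial yearhop n: 2
:: 2226-11-30
[in] cubby holds k: tremislom
:: yes


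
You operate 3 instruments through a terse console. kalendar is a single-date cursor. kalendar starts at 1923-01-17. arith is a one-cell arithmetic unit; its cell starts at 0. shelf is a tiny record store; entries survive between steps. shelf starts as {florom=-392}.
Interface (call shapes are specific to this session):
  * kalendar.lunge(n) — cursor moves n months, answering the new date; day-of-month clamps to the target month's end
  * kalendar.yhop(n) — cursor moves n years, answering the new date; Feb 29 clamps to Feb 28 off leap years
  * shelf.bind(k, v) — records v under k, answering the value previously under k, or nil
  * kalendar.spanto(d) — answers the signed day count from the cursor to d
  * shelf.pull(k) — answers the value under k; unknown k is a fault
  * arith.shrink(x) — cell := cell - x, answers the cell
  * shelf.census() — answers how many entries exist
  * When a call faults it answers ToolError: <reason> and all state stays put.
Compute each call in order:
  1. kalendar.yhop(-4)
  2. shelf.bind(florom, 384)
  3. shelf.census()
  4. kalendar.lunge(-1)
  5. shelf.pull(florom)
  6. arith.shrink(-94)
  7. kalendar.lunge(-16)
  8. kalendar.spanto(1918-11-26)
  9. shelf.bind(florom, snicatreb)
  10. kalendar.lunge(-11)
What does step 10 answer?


Answer: 1916-09-17

Derivation:
$ yhop -4
  1919-01-17
$ bind florom 384
  -392
$ census
  1
$ lunge -1
  1918-12-17
$ pull florom
  384
$ shrink -94
  94
$ lunge -16
  1917-08-17
$ spanto 1918-11-26
  466
$ bind florom snicatreb
  384
$ lunge -11
  1916-09-17


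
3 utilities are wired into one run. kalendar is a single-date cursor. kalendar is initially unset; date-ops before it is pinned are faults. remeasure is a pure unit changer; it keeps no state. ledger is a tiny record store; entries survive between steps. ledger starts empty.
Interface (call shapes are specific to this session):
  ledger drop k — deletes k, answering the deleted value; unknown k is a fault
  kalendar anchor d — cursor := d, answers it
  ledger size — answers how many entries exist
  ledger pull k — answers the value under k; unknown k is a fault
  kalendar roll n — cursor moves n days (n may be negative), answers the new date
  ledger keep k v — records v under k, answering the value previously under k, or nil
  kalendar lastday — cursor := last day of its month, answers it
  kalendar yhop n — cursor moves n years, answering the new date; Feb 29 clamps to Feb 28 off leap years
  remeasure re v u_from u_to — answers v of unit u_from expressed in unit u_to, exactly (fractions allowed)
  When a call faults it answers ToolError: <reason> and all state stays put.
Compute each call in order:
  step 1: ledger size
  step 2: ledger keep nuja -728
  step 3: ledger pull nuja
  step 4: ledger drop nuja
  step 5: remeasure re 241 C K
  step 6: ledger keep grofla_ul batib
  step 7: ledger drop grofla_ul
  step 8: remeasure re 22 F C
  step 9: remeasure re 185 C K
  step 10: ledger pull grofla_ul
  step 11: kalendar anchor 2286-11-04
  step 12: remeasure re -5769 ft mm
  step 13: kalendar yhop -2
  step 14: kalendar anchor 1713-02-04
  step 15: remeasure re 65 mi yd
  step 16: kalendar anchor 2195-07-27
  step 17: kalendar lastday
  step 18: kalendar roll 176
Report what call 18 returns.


>>> ledger size
[out] 0
>>> ledger keep k→nuja v→-728
[out] nil
>>> ledger pull k→nuja
[out] -728
>>> ledger drop k→nuja
[out] -728
>>> remeasure re v→241 u_from→C u_to→K
[out] 10283/20
>>> ledger keep k→grofla_ul v→batib
[out] nil
>>> ledger drop k→grofla_ul
[out] batib
>>> remeasure re v→22 u_from→F u_to→C
[out] -50/9
>>> remeasure re v→185 u_from→C u_to→K
[out] 9163/20
>>> ledger pull k→grofla_ul
[out] ToolError: no such key grofla_ul
>>> kalendar anchor d→2286-11-04
[out] 2286-11-04
>>> remeasure re v→-5769 u_from→ft u_to→mm
[out] -8791956/5
>>> kalendar yhop n→-2
[out] 2284-11-04
>>> kalendar anchor d→1713-02-04
[out] 1713-02-04
>>> remeasure re v→65 u_from→mi u_to→yd
[out] 114400
>>> kalendar anchor d→2195-07-27
[out] 2195-07-27
>>> kalendar lastday
[out] 2195-07-31
>>> kalendar roll n→176
[out] 2196-01-23

Answer: 2196-01-23


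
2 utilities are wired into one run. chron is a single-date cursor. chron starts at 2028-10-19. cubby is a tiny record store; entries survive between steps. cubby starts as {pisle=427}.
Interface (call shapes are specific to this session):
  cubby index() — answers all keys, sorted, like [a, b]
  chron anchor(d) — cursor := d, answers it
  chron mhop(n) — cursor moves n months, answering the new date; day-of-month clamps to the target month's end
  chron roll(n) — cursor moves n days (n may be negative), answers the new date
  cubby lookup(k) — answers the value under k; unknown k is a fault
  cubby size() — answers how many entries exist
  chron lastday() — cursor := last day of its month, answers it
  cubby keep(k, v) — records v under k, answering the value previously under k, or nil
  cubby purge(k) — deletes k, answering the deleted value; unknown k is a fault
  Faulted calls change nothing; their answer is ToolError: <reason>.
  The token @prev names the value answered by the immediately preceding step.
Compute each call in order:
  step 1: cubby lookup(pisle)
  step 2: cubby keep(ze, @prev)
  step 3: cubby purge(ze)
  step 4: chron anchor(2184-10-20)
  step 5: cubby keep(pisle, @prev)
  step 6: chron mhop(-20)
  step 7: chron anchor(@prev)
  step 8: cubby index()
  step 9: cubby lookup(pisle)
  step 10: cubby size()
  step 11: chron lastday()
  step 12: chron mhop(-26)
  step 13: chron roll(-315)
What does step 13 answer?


I try cubby lookup passing k='pisle', giving 427.
I invoke cubby keep passing k='ze', v='@prev': nil.
I use cubby purge passing k='ze', yielding 427.
I run chron anchor passing d='2184-10-20': 2184-10-20.
Invoking cubby keep passing k='pisle', v='@prev', which returns 427.
I use chron mhop passing n='-20', yielding 2183-02-20.
I call chron anchor passing d='@prev', → 2183-02-20.
Using cubby index, and observe [pisle].
Now I run cubby lookup passing k='pisle', — result: 2184-10-20.
I try cubby size(), — result: 1.
Invoking chron lastday, → 2183-02-28.
I try chron mhop passing n='-26': 2180-12-28.
Invoking chron roll passing n='-315', giving 2180-02-17.

Answer: 2180-02-17


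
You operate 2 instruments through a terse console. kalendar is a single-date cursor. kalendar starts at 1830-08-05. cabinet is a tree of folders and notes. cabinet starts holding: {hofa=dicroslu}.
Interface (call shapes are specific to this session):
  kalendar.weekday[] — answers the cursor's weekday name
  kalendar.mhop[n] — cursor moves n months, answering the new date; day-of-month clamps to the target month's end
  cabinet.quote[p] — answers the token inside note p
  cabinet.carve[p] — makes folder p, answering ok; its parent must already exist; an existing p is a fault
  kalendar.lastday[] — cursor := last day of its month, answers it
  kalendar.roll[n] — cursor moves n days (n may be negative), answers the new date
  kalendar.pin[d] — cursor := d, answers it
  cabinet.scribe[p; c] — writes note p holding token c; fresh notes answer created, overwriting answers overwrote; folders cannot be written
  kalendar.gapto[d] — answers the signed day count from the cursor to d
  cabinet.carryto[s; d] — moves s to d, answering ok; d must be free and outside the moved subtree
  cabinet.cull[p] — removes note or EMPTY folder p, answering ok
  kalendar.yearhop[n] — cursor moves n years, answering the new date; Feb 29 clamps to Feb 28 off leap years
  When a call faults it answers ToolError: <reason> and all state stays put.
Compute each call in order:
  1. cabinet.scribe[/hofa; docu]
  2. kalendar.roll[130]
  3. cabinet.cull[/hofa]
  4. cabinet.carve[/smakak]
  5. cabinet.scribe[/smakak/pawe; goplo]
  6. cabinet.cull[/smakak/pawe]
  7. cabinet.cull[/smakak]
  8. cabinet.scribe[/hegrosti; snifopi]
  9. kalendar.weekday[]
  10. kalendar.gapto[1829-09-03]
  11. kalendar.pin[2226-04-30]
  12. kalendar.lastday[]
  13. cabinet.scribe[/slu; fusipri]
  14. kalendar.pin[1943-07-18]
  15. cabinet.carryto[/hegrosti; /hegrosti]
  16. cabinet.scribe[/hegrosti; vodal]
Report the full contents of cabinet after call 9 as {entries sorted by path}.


→ cabinet.scribe(p=/hofa, c=docu)
← overwrote
→ kalendar.roll(n=130)
← 1830-12-13
→ cabinet.cull(p=/hofa)
← ok
→ cabinet.carve(p=/smakak)
← ok
→ cabinet.scribe(p=/smakak/pawe, c=goplo)
← created
→ cabinet.cull(p=/smakak/pawe)
← ok
→ cabinet.cull(p=/smakak)
← ok
→ cabinet.scribe(p=/hegrosti, c=snifopi)
← created
→ kalendar.weekday()
← Monday
→ kalendar.gapto(d=1829-09-03)
← -466
→ kalendar.pin(d=2226-04-30)
← 2226-04-30
→ kalendar.lastday()
← 2226-04-30
→ cabinet.scribe(p=/slu, c=fusipri)
← created
→ kalendar.pin(d=1943-07-18)
← 1943-07-18
→ cabinet.carryto(s=/hegrosti, d=/hegrosti)
← ToolError: exists
→ cabinet.scribe(p=/hegrosti, c=vodal)
← overwrote

Answer: {hegrosti=snifopi}


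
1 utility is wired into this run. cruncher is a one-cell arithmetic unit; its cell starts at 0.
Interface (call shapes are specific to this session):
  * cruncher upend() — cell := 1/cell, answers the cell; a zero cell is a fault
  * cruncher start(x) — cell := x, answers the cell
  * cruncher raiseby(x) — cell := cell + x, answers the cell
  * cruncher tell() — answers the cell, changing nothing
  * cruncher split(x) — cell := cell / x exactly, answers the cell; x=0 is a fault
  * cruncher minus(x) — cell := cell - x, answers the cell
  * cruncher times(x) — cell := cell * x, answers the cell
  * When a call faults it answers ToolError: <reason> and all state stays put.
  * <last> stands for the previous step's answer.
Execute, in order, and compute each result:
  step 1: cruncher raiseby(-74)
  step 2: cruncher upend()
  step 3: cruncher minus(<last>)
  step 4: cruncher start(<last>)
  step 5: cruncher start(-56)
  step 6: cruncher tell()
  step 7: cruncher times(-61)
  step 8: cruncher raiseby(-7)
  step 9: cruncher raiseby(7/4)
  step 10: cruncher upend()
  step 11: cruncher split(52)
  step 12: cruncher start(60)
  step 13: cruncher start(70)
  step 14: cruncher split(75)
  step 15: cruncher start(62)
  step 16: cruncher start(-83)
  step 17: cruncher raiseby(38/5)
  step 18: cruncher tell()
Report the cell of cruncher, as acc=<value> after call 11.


Answer: acc=1/177359

Derivation:
~$ cruncher raiseby x='-74'
:: -74
~$ cruncher upend
:: -1/74
~$ cruncher minus x='<last>'
:: 0
~$ cruncher start x='<last>'
:: 0
~$ cruncher start x='-56'
:: -56
~$ cruncher tell
:: -56
~$ cruncher times x='-61'
:: 3416
~$ cruncher raiseby x='-7'
:: 3409
~$ cruncher raiseby x='7/4'
:: 13643/4
~$ cruncher upend
:: 4/13643
~$ cruncher split x='52'
:: 1/177359
~$ cruncher start x='60'
:: 60
~$ cruncher start x='70'
:: 70
~$ cruncher split x='75'
:: 14/15
~$ cruncher start x='62'
:: 62
~$ cruncher start x='-83'
:: -83
~$ cruncher raiseby x='38/5'
:: -377/5
~$ cruncher tell
:: -377/5


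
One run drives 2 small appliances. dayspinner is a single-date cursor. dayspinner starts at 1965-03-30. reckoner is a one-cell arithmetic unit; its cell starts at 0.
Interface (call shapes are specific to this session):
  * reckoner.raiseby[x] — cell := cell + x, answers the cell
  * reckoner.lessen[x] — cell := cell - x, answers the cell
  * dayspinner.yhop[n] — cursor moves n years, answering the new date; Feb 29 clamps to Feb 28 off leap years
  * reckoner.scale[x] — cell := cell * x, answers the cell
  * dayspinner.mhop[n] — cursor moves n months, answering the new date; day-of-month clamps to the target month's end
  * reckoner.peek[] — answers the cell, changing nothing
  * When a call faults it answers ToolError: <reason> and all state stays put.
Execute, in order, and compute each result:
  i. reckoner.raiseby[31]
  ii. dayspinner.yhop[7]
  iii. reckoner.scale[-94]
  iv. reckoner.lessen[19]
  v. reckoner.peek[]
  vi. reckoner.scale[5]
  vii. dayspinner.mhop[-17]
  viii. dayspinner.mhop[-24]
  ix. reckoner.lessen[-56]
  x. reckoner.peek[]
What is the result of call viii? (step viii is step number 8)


Answer: 1968-10-30

Derivation:
-> reckoner.raiseby(x→31)
<- 31
-> dayspinner.yhop(n→7)
<- 1972-03-30
-> reckoner.scale(x→-94)
<- -2914
-> reckoner.lessen(x→19)
<- -2933
-> reckoner.peek()
<- -2933
-> reckoner.scale(x→5)
<- -14665
-> dayspinner.mhop(n→-17)
<- 1970-10-30
-> dayspinner.mhop(n→-24)
<- 1968-10-30
-> reckoner.lessen(x→-56)
<- -14609
-> reckoner.peek()
<- -14609


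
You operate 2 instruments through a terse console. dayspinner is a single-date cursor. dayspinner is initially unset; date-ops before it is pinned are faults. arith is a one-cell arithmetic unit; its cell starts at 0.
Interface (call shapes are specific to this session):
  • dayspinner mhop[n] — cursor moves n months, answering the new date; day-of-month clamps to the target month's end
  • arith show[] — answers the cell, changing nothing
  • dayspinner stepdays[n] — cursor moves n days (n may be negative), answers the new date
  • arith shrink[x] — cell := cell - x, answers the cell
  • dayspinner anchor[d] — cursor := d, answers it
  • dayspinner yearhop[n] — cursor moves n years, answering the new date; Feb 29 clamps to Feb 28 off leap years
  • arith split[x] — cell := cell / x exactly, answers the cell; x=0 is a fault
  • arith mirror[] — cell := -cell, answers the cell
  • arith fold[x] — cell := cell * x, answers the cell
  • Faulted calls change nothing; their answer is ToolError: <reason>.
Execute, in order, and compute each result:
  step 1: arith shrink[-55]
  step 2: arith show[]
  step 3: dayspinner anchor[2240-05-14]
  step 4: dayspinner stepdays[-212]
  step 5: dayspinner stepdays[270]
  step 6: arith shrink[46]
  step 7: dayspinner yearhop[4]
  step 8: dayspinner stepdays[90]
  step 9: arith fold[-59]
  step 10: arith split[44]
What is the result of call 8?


// arith shrink(x=-55) ~> 55
// arith show() ~> 55
// dayspinner anchor(d=2240-05-14) ~> 2240-05-14
// dayspinner stepdays(n=-212) ~> 2239-10-15
// dayspinner stepdays(n=270) ~> 2240-07-11
// arith shrink(x=46) ~> 9
// dayspinner yearhop(n=4) ~> 2244-07-11
// dayspinner stepdays(n=90) ~> 2244-10-09
// arith fold(x=-59) ~> -531
// arith split(x=44) ~> -531/44

Answer: 2244-10-09


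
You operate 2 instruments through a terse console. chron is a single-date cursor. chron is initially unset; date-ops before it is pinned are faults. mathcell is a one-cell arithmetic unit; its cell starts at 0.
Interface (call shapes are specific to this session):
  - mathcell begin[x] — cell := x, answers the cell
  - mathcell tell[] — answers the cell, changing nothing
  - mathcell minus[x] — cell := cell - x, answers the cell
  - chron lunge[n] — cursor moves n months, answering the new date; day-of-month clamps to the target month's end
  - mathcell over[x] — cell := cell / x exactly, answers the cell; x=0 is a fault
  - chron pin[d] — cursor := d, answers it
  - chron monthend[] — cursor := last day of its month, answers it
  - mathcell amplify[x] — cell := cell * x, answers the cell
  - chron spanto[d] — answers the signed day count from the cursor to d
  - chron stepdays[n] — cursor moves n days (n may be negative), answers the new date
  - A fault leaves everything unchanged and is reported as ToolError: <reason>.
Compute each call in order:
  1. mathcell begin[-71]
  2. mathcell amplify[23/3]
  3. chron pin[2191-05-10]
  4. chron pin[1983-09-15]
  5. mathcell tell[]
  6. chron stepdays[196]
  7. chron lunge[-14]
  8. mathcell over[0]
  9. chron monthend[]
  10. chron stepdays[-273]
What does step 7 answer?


$ mathcell begin x=-71
:: -71
$ mathcell amplify x=23/3
:: -1633/3
$ chron pin d=2191-05-10
:: 2191-05-10
$ chron pin d=1983-09-15
:: 1983-09-15
$ mathcell tell
:: -1633/3
$ chron stepdays n=196
:: 1984-03-29
$ chron lunge n=-14
:: 1983-01-29
$ mathcell over x=0
:: ToolError: division by zero
$ chron monthend
:: 1983-01-31
$ chron stepdays n=-273
:: 1982-05-03

Answer: 1983-01-29


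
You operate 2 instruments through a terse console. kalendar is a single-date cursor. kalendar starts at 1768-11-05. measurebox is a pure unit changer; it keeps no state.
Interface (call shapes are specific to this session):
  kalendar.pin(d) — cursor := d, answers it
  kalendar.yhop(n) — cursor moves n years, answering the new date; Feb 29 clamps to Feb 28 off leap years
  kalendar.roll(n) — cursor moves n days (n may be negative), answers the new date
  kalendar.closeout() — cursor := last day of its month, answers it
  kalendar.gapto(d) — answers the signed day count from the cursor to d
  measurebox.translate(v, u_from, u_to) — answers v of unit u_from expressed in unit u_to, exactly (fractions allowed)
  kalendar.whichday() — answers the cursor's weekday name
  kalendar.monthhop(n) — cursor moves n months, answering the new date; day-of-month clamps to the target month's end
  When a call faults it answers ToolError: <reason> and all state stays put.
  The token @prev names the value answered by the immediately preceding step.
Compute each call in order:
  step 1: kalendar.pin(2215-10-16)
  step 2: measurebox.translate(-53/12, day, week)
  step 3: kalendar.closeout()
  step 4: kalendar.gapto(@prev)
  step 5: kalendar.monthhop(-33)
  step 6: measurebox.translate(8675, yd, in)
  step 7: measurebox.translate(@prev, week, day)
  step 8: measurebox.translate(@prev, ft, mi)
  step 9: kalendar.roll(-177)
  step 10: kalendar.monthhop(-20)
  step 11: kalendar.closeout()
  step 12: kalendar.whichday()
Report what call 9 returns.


Answer: 2212-08-07

Derivation:
-> pin(d: 2215-10-16)
<- 2215-10-16
-> translate(v: -53/12, u_from: day, u_to: week)
<- -53/84
-> closeout()
<- 2215-10-31
-> gapto(d: @prev)
<- 0
-> monthhop(n: -33)
<- 2213-01-31
-> translate(v: 8675, u_from: yd, u_to: in)
<- 312300
-> translate(v: @prev, u_from: week, u_to: day)
<- 2186100
-> translate(v: @prev, u_from: ft, u_to: mi)
<- 36435/88
-> roll(n: -177)
<- 2212-08-07
-> monthhop(n: -20)
<- 2210-12-07
-> closeout()
<- 2210-12-31
-> whichday()
<- Monday


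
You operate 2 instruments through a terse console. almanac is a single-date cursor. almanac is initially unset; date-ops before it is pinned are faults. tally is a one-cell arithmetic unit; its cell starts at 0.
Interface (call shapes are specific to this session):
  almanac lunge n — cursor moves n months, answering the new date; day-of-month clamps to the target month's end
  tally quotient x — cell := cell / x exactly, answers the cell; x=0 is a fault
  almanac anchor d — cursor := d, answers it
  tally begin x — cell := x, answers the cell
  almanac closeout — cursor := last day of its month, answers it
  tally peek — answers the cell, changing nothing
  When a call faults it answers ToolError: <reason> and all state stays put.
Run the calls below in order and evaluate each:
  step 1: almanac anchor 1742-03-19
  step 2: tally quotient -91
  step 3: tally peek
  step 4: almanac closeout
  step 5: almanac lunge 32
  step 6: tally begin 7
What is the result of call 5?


Answer: 1744-11-30

Derivation:
>> almanac anchor(d=1742-03-19)
<< 1742-03-19
>> tally quotient(x=-91)
<< 0
>> tally peek()
<< 0
>> almanac closeout()
<< 1742-03-31
>> almanac lunge(n=32)
<< 1744-11-30
>> tally begin(x=7)
<< 7


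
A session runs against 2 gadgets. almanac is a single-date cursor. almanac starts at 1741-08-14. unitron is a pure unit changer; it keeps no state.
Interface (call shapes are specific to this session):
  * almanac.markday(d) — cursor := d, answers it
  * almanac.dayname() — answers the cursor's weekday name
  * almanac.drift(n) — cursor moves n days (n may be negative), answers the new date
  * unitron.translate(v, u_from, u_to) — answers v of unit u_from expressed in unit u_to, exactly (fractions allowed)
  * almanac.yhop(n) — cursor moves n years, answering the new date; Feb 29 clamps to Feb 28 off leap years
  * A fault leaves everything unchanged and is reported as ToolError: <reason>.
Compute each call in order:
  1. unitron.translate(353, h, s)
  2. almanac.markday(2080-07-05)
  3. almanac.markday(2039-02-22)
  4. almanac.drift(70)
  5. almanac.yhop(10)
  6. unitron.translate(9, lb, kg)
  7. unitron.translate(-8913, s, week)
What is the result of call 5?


[in] translate 353 h s
  1270800
[in] markday 2080-07-05
  2080-07-05
[in] markday 2039-02-22
  2039-02-22
[in] drift 70
  2039-05-03
[in] yhop 10
  2049-05-03
[in] translate 9 lb kg
  408233133/100000000
[in] translate -8913 s week
  -2971/201600

Answer: 2049-05-03


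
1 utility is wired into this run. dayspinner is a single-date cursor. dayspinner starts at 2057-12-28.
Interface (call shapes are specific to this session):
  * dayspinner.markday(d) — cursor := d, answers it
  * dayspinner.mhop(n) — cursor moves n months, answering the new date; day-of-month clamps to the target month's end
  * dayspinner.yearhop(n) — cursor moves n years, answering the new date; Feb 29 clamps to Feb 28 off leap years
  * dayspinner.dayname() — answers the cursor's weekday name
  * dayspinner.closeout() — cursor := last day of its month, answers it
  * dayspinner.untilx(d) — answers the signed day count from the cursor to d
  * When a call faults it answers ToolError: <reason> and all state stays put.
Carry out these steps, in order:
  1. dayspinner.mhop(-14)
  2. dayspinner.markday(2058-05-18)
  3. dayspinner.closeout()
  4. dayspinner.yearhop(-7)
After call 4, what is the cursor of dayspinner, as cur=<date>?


→ mhop(n: -14)
← 2056-10-28
→ markday(d: 2058-05-18)
← 2058-05-18
→ closeout()
← 2058-05-31
→ yearhop(n: -7)
← 2051-05-31

Answer: cur=2051-05-31


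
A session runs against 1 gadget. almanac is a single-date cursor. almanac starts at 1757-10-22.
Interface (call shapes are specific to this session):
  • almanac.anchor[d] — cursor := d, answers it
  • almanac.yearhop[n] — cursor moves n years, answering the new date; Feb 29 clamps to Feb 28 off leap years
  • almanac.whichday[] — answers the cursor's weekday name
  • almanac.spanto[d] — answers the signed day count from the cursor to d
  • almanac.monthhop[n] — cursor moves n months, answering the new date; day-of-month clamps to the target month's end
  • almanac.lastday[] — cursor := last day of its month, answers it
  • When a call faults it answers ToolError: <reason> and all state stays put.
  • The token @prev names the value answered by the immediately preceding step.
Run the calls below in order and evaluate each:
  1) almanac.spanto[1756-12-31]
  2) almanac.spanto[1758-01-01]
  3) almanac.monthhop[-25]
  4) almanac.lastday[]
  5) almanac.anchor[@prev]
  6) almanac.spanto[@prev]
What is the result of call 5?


-- 1. spanto(d=1756-12-31) == -295
-- 2. spanto(d=1758-01-01) == 71
-- 3. monthhop(n=-25) == 1755-09-22
-- 4. lastday() == 1755-09-30
-- 5. anchor(d=@prev) == 1755-09-30
-- 6. spanto(d=@prev) == 0

Answer: 1755-09-30


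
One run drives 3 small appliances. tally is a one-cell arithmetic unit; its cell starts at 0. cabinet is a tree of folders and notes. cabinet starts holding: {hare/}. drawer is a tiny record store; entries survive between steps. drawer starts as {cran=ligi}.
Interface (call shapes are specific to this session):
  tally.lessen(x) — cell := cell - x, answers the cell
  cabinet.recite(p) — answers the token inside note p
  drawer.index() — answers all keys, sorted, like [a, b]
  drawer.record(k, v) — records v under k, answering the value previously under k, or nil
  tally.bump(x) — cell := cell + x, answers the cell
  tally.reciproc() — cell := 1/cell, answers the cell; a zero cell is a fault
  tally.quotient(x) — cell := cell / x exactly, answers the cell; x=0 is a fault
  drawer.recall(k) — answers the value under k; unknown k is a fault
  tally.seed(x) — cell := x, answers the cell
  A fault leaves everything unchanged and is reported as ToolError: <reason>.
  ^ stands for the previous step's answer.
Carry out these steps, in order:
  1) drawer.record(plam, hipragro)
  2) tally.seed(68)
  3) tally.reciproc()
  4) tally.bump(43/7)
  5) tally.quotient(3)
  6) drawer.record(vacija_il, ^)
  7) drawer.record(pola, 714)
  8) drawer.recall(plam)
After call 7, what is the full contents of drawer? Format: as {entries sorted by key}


# 1. record(plam, hipragro) : nil
# 2. seed(68) : 68
# 3. reciproc() : 1/68
# 4. bump(43/7) : 2931/476
# 5. quotient(3) : 977/476
# 6. record(vacija_il, ^) : nil
# 7. record(pola, 714) : nil
# 8. recall(plam) : hipragro

Answer: {cran=ligi, plam=hipragro, pola=714, vacija_il=977/476}


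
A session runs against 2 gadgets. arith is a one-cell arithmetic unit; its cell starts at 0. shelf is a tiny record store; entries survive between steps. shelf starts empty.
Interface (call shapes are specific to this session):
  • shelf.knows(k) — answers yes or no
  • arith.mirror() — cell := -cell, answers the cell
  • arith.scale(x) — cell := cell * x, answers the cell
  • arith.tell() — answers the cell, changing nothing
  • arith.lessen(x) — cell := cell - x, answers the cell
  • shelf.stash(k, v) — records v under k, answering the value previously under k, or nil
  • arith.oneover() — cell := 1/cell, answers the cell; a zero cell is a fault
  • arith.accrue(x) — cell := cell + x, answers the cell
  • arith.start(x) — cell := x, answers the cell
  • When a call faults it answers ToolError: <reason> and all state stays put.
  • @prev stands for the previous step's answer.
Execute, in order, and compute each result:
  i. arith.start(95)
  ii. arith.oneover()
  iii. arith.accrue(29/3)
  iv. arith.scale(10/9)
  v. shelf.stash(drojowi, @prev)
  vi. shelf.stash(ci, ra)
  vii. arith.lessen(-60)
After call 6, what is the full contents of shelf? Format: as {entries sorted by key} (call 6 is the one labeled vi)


I call arith.start using x=95, and observe 95.
I invoke arith.oneover, yielding 1/95.
Next I call arith.accrue using x=29/3, and get 2758/285.
I invoke arith.scale using x=10/9, yielding 5516/513.
I invoke shelf.stash using k=drojowi, v=@prev, giving nil.
I run shelf.stash using k=ci, v=ra, yielding nil.
I call arith.lessen using x=-60, and observe 36296/513.

Answer: {ci=ra, drojowi=5516/513}


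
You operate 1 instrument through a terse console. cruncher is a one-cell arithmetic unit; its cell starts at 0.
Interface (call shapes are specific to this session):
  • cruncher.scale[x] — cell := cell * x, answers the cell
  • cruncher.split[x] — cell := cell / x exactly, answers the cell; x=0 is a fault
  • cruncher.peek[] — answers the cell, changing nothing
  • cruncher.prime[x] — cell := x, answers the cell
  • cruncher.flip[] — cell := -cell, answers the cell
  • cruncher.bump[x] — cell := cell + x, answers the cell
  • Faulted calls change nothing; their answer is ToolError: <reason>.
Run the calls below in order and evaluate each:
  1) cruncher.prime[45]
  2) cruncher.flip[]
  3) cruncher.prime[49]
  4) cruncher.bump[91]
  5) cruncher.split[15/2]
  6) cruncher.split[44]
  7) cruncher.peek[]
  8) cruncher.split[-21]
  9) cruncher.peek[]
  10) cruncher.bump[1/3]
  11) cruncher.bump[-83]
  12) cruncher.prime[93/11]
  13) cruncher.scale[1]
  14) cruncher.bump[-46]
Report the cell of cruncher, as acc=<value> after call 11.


Answer: acc=-8186/99

Derivation:
Step: prime[x→45]
Result: 45
Step: flip[]
Result: -45
Step: prime[x→49]
Result: 49
Step: bump[x→91]
Result: 140
Step: split[x→15/2]
Result: 56/3
Step: split[x→44]
Result: 14/33
Step: peek[]
Result: 14/33
Step: split[x→-21]
Result: -2/99
Step: peek[]
Result: -2/99
Step: bump[x→1/3]
Result: 31/99
Step: bump[x→-83]
Result: -8186/99
Step: prime[x→93/11]
Result: 93/11
Step: scale[x→1]
Result: 93/11
Step: bump[x→-46]
Result: -413/11


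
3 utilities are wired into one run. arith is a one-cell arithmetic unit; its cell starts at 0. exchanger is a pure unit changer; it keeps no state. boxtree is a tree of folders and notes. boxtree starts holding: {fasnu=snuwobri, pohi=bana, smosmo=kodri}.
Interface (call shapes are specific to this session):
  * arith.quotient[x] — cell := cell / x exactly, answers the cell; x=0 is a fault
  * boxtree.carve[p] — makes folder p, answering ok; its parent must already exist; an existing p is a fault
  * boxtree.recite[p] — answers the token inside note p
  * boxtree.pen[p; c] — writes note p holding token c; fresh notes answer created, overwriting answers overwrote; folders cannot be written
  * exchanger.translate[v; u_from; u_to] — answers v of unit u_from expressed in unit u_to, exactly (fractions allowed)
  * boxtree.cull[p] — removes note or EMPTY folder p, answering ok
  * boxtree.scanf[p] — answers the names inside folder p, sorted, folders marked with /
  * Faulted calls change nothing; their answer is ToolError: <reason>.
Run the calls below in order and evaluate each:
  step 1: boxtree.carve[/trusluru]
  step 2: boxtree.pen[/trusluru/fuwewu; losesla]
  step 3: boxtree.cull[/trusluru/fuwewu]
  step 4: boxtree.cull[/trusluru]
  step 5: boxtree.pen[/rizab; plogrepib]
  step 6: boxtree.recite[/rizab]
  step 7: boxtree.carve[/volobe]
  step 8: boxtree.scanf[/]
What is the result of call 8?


Answer: [fasnu, pohi, rizab, smosmo, volobe/]

Derivation:
# 1. carve(p='/trusluru') -> ok
# 2. pen(p='/trusluru/fuwewu', c='losesla') -> created
# 3. cull(p='/trusluru/fuwewu') -> ok
# 4. cull(p='/trusluru') -> ok
# 5. pen(p='/rizab', c='plogrepib') -> created
# 6. recite(p='/rizab') -> plogrepib
# 7. carve(p='/volobe') -> ok
# 8. scanf(p='/') -> [fasnu, pohi, rizab, smosmo, volobe/]
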